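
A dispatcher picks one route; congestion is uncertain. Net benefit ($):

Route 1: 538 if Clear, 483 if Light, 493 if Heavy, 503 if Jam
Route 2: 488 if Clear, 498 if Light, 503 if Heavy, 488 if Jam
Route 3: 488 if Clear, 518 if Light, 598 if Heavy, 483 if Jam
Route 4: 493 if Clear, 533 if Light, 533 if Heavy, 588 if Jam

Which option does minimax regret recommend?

Column bests: Clear=538, Light=533, Heavy=598, Jam=588.
Route 1 regrets: 0, 50, 105, 85 → max 105
Route 2 regrets: 50, 35, 95, 100 → max 100
Route 3 regrets: 50, 15, 0, 105 → max 105
Route 4 regrets: 45, 0, 65, 0 → max 65
Smallest max regret = 65 → Route 4.

Route 4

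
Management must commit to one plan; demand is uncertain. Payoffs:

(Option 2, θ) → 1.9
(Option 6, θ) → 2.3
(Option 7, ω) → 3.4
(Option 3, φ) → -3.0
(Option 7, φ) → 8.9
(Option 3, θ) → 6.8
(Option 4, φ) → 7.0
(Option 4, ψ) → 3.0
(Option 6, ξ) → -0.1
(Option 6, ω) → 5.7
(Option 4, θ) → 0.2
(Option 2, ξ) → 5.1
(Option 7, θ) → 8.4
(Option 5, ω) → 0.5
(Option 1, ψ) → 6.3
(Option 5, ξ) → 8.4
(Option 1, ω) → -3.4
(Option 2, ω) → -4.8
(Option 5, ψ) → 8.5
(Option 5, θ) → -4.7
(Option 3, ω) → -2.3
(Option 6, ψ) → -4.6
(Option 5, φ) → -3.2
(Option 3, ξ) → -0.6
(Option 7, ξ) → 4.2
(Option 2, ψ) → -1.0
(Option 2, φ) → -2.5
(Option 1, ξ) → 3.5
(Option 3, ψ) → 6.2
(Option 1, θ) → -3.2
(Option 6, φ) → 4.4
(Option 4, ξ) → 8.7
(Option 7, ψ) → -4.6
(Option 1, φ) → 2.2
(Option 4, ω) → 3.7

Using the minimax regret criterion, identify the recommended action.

Option 4

Column bests: θ=8.4, φ=8.9, ψ=8.5, ω=5.7, ξ=8.7.
Option 1 regrets: 11.6, 6.7, 2.2, 9.1, 5.2 → max 11.6
Option 2 regrets: 6.5, 11.4, 9.5, 10.5, 3.6 → max 11.4
Option 3 regrets: 1.6, 11.9, 2.3, 8.0, 9.3 → max 11.9
Option 4 regrets: 8.2, 1.9, 5.5, 2.0, 0.0 → max 8.2
Option 5 regrets: 13.1, 12.1, 0.0, 5.2, 0.3 → max 13.1
Option 6 regrets: 6.1, 4.5, 13.1, 0.0, 8.8 → max 13.1
Option 7 regrets: 0.0, 0.0, 13.1, 2.3, 4.5 → max 13.1
Smallest max regret = 8.2 → Option 4.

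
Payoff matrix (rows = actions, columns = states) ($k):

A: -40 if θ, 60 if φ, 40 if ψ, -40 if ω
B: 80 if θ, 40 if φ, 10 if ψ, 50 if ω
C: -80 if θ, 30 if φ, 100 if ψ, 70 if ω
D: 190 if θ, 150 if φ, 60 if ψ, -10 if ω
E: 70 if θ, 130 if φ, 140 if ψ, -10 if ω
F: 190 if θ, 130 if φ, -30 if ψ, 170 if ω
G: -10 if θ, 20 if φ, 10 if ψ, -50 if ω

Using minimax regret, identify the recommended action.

B

Column bests: θ=190, φ=150, ψ=140, ω=170.
A regrets: 230, 90, 100, 210 → max 230
B regrets: 110, 110, 130, 120 → max 130
C regrets: 270, 120, 40, 100 → max 270
D regrets: 0, 0, 80, 180 → max 180
E regrets: 120, 20, 0, 180 → max 180
F regrets: 0, 20, 170, 0 → max 170
G regrets: 200, 130, 130, 220 → max 220
Smallest max regret = 130 → B.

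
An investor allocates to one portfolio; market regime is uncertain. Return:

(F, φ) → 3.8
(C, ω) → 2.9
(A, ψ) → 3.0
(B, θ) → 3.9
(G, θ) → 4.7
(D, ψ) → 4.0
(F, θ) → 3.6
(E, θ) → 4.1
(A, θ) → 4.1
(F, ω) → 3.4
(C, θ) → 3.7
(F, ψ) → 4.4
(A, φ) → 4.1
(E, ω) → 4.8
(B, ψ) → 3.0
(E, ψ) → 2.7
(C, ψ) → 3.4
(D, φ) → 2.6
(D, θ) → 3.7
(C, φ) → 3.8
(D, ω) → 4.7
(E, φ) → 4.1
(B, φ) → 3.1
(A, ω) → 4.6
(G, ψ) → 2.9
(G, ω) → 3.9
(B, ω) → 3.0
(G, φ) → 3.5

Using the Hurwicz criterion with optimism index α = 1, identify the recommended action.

A: 1·4.6 + 0·3.0 = 4.6
B: 1·3.9 + 0·3.0 = 3.9
C: 1·3.8 + 0·2.9 = 3.8
D: 1·4.7 + 0·2.6 = 4.7
E: 1·4.8 + 0·2.7 = 4.8
F: 1·4.4 + 0·3.4 = 4.4
G: 1·4.7 + 0·2.9 = 4.7
Highest Hurwicz score = 4.8 → E.

E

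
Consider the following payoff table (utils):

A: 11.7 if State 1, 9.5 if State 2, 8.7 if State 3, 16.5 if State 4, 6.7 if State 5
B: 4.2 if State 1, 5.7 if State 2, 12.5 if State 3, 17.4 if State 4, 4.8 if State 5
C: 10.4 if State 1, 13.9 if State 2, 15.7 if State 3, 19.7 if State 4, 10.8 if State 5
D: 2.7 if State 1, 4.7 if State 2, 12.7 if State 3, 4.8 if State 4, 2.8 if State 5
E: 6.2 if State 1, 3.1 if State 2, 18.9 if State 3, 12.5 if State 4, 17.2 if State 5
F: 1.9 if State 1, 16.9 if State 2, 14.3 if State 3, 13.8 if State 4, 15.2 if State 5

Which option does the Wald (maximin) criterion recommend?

Row minima: A=6.7, B=4.2, C=10.4, D=2.7, E=3.1, F=1.9
Best worst-case = 10.4 → C.

C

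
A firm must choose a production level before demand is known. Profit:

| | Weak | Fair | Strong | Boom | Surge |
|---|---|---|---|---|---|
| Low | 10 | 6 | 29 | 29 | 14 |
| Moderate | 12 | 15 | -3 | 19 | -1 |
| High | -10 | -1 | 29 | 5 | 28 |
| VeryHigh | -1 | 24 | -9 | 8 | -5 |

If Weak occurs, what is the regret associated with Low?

2

Best payoff under Weak is 12.
Regret = 12 − 10 = 2.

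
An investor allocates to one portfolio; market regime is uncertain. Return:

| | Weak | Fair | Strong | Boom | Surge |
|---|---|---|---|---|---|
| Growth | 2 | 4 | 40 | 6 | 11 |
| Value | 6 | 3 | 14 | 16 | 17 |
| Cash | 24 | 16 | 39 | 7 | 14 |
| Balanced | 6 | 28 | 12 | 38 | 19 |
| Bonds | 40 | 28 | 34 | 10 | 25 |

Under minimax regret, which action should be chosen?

Column bests: Weak=40, Fair=28, Strong=40, Boom=38, Surge=25.
Growth regrets: 38, 24, 0, 32, 14 → max 38
Value regrets: 34, 25, 26, 22, 8 → max 34
Cash regrets: 16, 12, 1, 31, 11 → max 31
Balanced regrets: 34, 0, 28, 0, 6 → max 34
Bonds regrets: 0, 0, 6, 28, 0 → max 28
Smallest max regret = 28 → Bonds.

Bonds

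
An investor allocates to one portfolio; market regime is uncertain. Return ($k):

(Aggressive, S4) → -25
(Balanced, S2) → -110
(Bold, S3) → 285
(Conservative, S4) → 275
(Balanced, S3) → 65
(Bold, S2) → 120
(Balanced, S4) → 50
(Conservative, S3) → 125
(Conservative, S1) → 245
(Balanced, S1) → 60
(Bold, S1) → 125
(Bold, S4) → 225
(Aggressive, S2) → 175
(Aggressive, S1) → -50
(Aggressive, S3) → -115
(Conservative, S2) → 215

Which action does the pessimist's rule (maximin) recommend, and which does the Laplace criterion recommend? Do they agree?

maximin → Conservative; laplace → Conservative (agree)

Row minima: Conservative=125, Balanced=-110, Aggressive=-115, Bold=120
Best worst-case = 125 → Conservative.
Row averages: Conservative=215, Balanced=16.25, Aggressive=-3.75, Bold=188.75
Highest average = 215 → Conservative.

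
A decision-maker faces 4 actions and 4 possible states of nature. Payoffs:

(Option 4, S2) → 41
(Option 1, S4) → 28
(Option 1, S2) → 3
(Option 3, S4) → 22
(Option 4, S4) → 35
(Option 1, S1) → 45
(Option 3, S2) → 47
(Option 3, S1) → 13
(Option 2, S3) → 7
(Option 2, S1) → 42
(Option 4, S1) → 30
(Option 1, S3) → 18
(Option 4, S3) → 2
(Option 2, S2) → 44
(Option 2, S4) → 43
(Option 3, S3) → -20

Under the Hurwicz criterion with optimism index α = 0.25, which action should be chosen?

Option 1: 0.25·45 + 0.75·3 = 13.5
Option 2: 0.25·44 + 0.75·7 = 16.25
Option 3: 0.25·47 + 0.75·(-20) = -3.25
Option 4: 0.25·41 + 0.75·2 = 11.75
Highest Hurwicz score = 16.25 → Option 2.

Option 2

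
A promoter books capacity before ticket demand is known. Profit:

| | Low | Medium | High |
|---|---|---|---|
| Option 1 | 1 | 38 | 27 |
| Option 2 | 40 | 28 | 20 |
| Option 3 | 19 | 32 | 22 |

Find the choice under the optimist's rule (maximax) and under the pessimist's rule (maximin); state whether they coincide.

maximax → Option 2; maximin → Option 2 (agree)

Row maxima: Option 1=38, Option 2=40, Option 3=32
Best best-case = 40 → Option 2.
Row minima: Option 1=1, Option 2=20, Option 3=19
Best worst-case = 20 → Option 2.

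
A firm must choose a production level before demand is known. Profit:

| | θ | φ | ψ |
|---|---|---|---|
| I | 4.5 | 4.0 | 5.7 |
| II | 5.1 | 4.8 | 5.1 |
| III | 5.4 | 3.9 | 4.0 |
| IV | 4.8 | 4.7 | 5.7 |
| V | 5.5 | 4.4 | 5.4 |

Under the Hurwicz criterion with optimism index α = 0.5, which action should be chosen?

IV

I: 0.5·5.7 + 0.5·4.0 = 4.85
II: 0.5·5.1 + 0.5·4.8 = 4.95
III: 0.5·5.4 + 0.5·3.9 = 4.65
IV: 0.5·5.7 + 0.5·4.7 = 5.2
V: 0.5·5.5 + 0.5·4.4 = 4.95
Highest Hurwicz score = 5.2 → IV.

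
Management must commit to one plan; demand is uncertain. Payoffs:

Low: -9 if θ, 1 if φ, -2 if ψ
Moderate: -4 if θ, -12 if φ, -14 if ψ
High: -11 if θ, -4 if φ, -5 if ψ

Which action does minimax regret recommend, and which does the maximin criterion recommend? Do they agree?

minimax regret → Low; maximin → Low (agree)

Column bests: θ=-4, φ=1, ψ=-2.
Low regrets: 5, 0, 0 → max 5
Moderate regrets: 0, 13, 12 → max 13
High regrets: 7, 5, 3 → max 7
Smallest max regret = 5 → Low.
Row minima: Low=-9, Moderate=-14, High=-11
Best worst-case = -9 → Low.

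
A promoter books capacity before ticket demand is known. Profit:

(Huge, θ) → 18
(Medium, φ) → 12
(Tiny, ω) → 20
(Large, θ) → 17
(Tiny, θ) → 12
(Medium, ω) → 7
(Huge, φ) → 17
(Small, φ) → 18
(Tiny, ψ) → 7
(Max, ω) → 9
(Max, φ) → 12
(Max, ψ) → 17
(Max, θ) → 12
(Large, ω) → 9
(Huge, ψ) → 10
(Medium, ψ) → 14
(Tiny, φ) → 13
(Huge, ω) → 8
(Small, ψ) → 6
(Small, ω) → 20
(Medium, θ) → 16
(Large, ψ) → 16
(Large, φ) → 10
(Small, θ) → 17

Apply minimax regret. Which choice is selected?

Column bests: θ=18, φ=18, ψ=17, ω=20.
Tiny regrets: 6, 5, 10, 0 → max 10
Small regrets: 1, 0, 11, 0 → max 11
Medium regrets: 2, 6, 3, 13 → max 13
Large regrets: 1, 8, 1, 11 → max 11
Huge regrets: 0, 1, 7, 12 → max 12
Max regrets: 6, 6, 0, 11 → max 11
Smallest max regret = 10 → Tiny.

Tiny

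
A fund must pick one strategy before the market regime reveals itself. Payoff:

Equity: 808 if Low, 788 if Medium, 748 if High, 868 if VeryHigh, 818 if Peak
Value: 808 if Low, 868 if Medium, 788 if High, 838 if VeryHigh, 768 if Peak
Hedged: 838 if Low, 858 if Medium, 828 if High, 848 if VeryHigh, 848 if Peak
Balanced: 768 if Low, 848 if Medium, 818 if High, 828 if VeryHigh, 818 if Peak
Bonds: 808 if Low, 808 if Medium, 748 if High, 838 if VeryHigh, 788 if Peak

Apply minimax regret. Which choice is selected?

Column bests: Low=838, Medium=868, High=828, VeryHigh=868, Peak=848.
Equity regrets: 30, 80, 80, 0, 30 → max 80
Value regrets: 30, 0, 40, 30, 80 → max 80
Hedged regrets: 0, 10, 0, 20, 0 → max 20
Balanced regrets: 70, 20, 10, 40, 30 → max 70
Bonds regrets: 30, 60, 80, 30, 60 → max 80
Smallest max regret = 20 → Hedged.

Hedged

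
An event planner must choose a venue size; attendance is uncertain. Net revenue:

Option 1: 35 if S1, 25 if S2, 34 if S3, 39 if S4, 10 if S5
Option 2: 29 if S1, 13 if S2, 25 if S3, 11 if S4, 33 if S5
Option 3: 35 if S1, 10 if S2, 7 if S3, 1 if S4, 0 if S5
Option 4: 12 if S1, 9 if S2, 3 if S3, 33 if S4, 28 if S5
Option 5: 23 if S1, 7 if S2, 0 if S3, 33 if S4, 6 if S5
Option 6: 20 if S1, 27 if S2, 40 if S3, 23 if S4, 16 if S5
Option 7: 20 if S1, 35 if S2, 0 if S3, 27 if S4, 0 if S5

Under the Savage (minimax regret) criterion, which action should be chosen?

Option 6

Column bests: S1=35, S2=35, S3=40, S4=39, S5=33.
Option 1 regrets: 0, 10, 6, 0, 23 → max 23
Option 2 regrets: 6, 22, 15, 28, 0 → max 28
Option 3 regrets: 0, 25, 33, 38, 33 → max 38
Option 4 regrets: 23, 26, 37, 6, 5 → max 37
Option 5 regrets: 12, 28, 40, 6, 27 → max 40
Option 6 regrets: 15, 8, 0, 16, 17 → max 17
Option 7 regrets: 15, 0, 40, 12, 33 → max 40
Smallest max regret = 17 → Option 6.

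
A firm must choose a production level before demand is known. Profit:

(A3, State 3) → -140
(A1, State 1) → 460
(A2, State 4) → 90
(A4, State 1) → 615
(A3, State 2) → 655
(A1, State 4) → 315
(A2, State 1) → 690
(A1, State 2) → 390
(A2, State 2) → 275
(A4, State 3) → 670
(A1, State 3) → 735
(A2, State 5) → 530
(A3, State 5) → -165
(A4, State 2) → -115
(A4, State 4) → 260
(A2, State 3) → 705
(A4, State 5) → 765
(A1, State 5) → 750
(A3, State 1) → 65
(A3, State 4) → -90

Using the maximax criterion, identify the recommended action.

Row maxima: A1=750, A2=705, A3=655, A4=765
Best best-case = 765 → A4.

A4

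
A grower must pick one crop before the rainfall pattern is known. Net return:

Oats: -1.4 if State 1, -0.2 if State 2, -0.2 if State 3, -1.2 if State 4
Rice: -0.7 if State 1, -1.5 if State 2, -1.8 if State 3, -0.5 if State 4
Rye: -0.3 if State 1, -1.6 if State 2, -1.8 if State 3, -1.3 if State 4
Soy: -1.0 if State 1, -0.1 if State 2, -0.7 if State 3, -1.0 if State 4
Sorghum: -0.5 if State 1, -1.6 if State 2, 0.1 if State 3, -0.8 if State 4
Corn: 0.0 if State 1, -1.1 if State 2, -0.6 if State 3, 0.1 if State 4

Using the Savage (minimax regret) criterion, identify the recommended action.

Column bests: State 1=0.0, State 2=-0.1, State 3=0.1, State 4=0.1.
Oats regrets: 1.4, 0.1, 0.3, 1.3 → max 1.4
Rice regrets: 0.7, 1.4, 1.9, 0.6 → max 1.9
Rye regrets: 0.3, 1.5, 1.9, 1.4 → max 1.9
Soy regrets: 1.0, 0.0, 0.8, 1.1 → max 1.1
Sorghum regrets: 0.5, 1.5, 0.0, 0.9 → max 1.5
Corn regrets: 0.0, 1.0, 0.7, 0.0 → max 1.0
Smallest max regret = 1.0 → Corn.

Corn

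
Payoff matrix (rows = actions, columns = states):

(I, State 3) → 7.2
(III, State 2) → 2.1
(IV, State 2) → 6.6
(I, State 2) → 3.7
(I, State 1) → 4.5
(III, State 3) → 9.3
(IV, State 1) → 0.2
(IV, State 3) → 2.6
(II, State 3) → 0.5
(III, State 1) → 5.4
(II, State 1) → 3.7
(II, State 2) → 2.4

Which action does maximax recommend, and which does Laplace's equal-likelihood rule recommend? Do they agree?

maximax → III; laplace → III (agree)

Row maxima: I=7.2, II=3.7, III=9.3, IV=6.6
Best best-case = 9.3 → III.
Row averages: I=77/15, II=2.2, III=5.6, IV=47/15
Highest average = 5.6 → III.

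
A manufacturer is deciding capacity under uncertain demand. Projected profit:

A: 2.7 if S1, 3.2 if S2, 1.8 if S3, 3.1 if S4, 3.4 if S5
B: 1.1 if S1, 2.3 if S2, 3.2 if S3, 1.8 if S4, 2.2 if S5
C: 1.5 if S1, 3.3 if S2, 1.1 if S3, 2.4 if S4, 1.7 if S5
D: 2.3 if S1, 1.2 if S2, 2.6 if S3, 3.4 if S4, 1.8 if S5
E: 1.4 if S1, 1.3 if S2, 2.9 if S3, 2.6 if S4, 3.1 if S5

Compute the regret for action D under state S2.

2.1

Best payoff under S2 is 3.3.
Regret = 3.3 − 1.2 = 2.1.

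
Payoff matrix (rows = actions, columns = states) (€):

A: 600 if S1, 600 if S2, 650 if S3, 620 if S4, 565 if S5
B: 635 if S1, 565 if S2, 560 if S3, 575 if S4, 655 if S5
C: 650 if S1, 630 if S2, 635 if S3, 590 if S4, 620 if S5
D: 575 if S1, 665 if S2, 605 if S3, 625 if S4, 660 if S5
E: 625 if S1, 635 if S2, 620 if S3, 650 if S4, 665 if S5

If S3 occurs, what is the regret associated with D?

45

Best payoff under S3 is 650.
Regret = 650 − 605 = 45.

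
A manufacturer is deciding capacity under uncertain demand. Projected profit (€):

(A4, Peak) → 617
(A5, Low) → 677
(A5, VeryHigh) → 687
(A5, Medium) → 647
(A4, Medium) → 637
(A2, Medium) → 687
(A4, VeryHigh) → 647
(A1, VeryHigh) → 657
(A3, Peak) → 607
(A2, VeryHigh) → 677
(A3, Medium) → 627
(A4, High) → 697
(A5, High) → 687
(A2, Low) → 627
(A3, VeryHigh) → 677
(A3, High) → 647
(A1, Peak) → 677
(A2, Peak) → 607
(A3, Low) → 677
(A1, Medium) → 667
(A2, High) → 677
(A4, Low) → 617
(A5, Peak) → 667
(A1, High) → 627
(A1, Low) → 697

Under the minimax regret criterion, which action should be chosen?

Column bests: Low=697, Medium=687, High=697, VeryHigh=687, Peak=677.
A1 regrets: 0, 20, 70, 30, 0 → max 70
A2 regrets: 70, 0, 20, 10, 70 → max 70
A3 regrets: 20, 60, 50, 10, 70 → max 70
A4 regrets: 80, 50, 0, 40, 60 → max 80
A5 regrets: 20, 40, 10, 0, 10 → max 40
Smallest max regret = 40 → A5.

A5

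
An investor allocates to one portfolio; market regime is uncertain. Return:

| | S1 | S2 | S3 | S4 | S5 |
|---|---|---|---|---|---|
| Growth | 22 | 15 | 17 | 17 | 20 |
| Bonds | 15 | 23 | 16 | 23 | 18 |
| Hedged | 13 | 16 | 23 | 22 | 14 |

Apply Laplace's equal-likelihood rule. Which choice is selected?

Bonds

Row averages: Growth=18.2, Bonds=19, Hedged=17.6
Highest average = 19 → Bonds.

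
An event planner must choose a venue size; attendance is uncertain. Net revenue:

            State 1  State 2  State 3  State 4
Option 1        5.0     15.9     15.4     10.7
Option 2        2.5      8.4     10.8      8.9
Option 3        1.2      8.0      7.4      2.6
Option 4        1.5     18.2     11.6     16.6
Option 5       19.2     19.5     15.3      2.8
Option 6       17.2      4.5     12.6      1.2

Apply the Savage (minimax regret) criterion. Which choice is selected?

Column bests: State 1=19.2, State 2=19.5, State 3=15.4, State 4=16.6.
Option 1 regrets: 14.2, 3.6, 0.0, 5.9 → max 14.2
Option 2 regrets: 16.7, 11.1, 4.6, 7.7 → max 16.7
Option 3 regrets: 18.0, 11.5, 8.0, 14.0 → max 18.0
Option 4 regrets: 17.7, 1.3, 3.8, 0.0 → max 17.7
Option 5 regrets: 0.0, 0.0, 0.1, 13.8 → max 13.8
Option 6 regrets: 2.0, 15.0, 2.8, 15.4 → max 15.4
Smallest max regret = 13.8 → Option 5.

Option 5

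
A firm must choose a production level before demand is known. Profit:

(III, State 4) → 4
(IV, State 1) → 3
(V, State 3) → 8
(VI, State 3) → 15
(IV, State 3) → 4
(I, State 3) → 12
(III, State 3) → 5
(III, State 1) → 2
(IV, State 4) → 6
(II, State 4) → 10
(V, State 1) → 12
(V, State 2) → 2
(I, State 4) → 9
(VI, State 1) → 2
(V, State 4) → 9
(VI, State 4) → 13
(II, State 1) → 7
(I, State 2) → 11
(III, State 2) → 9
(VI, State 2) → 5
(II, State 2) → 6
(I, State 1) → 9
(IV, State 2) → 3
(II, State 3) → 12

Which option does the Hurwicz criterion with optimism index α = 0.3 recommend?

I: 0.3·12 + 0.7·9 = 9.9
II: 0.3·12 + 0.7·6 = 7.8
III: 0.3·9 + 0.7·2 = 4.1
IV: 0.3·6 + 0.7·3 = 3.9
V: 0.3·12 + 0.7·2 = 5
VI: 0.3·15 + 0.7·2 = 5.9
Highest Hurwicz score = 9.9 → I.

I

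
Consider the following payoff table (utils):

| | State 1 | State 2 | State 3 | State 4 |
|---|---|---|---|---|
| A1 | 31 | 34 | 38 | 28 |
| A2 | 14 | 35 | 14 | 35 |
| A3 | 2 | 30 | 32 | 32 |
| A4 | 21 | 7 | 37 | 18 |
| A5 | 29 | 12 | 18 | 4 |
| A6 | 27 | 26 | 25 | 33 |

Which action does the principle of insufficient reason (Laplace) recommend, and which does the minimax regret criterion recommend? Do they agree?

laplace → A1; minimax regret → A1 (agree)

Row averages: A1=32.75, A2=24.5, A3=24, A4=20.75, A5=15.75, A6=27.75
Highest average = 32.75 → A1.
Column bests: State 1=31, State 2=35, State 3=38, State 4=35.
A1 regrets: 0, 1, 0, 7 → max 7
A2 regrets: 17, 0, 24, 0 → max 24
A3 regrets: 29, 5, 6, 3 → max 29
A4 regrets: 10, 28, 1, 17 → max 28
A5 regrets: 2, 23, 20, 31 → max 31
A6 regrets: 4, 9, 13, 2 → max 13
Smallest max regret = 7 → A1.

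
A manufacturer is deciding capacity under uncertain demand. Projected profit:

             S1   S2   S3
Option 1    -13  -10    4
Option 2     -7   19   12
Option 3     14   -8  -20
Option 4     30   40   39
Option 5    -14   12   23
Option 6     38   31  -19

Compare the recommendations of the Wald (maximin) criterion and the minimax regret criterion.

Row minima: Option 1=-13, Option 2=-7, Option 3=-20, Option 4=30, Option 5=-14, Option 6=-19
Best worst-case = 30 → Option 4.
Column bests: S1=38, S2=40, S3=39.
Option 1 regrets: 51, 50, 35 → max 51
Option 2 regrets: 45, 21, 27 → max 45
Option 3 regrets: 24, 48, 59 → max 59
Option 4 regrets: 8, 0, 0 → max 8
Option 5 regrets: 52, 28, 16 → max 52
Option 6 regrets: 0, 9, 58 → max 58
Smallest max regret = 8 → Option 4.

maximin → Option 4; minimax regret → Option 4 (agree)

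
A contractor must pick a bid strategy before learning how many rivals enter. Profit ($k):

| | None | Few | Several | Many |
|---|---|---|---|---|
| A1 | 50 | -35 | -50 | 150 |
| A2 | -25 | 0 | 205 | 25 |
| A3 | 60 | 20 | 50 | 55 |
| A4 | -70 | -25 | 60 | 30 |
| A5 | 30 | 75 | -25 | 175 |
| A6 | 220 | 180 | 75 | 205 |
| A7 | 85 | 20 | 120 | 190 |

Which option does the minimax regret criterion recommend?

A6

Column bests: None=220, Few=180, Several=205, Many=205.
A1 regrets: 170, 215, 255, 55 → max 255
A2 regrets: 245, 180, 0, 180 → max 245
A3 regrets: 160, 160, 155, 150 → max 160
A4 regrets: 290, 205, 145, 175 → max 290
A5 regrets: 190, 105, 230, 30 → max 230
A6 regrets: 0, 0, 130, 0 → max 130
A7 regrets: 135, 160, 85, 15 → max 160
Smallest max regret = 130 → A6.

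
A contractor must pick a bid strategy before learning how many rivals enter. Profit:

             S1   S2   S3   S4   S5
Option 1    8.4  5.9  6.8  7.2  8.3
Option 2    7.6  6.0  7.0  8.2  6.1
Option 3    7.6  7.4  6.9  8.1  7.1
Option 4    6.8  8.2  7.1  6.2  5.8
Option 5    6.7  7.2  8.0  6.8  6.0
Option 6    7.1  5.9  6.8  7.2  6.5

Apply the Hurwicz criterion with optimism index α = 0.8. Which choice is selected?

Option 1: 0.8·8.4 + 0.2·5.9 = 7.9
Option 2: 0.8·8.2 + 0.2·6.0 = 7.76
Option 3: 0.8·8.1 + 0.2·6.9 = 7.86
Option 4: 0.8·8.2 + 0.2·5.8 = 7.72
Option 5: 0.8·8.0 + 0.2·6.0 = 7.6
Option 6: 0.8·7.2 + 0.2·5.9 = 6.94
Highest Hurwicz score = 7.9 → Option 1.

Option 1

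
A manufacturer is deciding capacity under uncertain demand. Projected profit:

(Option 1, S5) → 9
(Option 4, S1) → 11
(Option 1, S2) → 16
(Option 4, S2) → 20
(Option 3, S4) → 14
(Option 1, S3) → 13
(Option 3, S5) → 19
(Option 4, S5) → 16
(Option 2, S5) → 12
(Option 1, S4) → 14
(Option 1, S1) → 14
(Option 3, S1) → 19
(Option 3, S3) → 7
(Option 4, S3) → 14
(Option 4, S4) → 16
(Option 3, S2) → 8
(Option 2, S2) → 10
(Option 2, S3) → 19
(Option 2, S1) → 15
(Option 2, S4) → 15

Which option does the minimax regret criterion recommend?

Column bests: S1=19, S2=20, S3=19, S4=16, S5=19.
Option 1 regrets: 5, 4, 6, 2, 10 → max 10
Option 2 regrets: 4, 10, 0, 1, 7 → max 10
Option 3 regrets: 0, 12, 12, 2, 0 → max 12
Option 4 regrets: 8, 0, 5, 0, 3 → max 8
Smallest max regret = 8 → Option 4.

Option 4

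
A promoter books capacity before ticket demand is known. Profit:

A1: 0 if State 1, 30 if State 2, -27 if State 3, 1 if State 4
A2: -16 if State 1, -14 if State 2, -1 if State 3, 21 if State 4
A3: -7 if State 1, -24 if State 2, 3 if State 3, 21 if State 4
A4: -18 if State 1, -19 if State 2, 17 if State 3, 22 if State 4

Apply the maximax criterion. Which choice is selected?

Row maxima: A1=30, A2=21, A3=21, A4=22
Best best-case = 30 → A1.

A1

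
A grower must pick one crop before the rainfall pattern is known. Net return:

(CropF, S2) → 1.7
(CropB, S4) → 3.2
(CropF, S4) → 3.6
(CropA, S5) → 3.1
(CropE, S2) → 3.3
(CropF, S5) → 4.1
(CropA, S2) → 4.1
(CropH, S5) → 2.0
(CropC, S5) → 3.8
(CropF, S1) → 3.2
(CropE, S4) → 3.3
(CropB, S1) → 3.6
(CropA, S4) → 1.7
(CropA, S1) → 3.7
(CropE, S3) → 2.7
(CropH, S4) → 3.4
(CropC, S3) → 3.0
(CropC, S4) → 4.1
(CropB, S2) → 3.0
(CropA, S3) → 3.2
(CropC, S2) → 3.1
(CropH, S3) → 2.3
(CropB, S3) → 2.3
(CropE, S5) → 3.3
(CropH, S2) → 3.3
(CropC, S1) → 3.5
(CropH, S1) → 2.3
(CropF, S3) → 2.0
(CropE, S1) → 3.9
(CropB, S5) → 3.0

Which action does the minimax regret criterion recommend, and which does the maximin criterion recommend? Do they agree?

minimax regret → CropE; maximin → CropC (disagree)

Column bests: S1=3.9, S2=4.1, S3=3.2, S4=4.1, S5=4.1.
CropH regrets: 1.6, 0.8, 0.9, 0.7, 2.1 → max 2.1
CropE regrets: 0.0, 0.8, 0.5, 0.8, 0.8 → max 0.8
CropB regrets: 0.3, 1.1, 0.9, 0.9, 1.1 → max 1.1
CropA regrets: 0.2, 0.0, 0.0, 2.4, 1.0 → max 2.4
CropC regrets: 0.4, 1.0, 0.2, 0.0, 0.3 → max 1.0
CropF regrets: 0.7, 2.4, 1.2, 0.5, 0.0 → max 2.4
Smallest max regret = 0.8 → CropE.
Row minima: CropH=2.0, CropE=2.7, CropB=2.3, CropA=1.7, CropC=3.0, CropF=1.7
Best worst-case = 3.0 → CropC.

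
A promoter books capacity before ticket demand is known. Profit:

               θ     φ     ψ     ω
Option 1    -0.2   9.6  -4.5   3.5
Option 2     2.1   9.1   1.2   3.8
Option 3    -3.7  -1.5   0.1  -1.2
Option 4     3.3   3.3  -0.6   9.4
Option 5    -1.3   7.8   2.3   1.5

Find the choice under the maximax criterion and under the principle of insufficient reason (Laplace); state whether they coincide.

Row maxima: Option 1=9.6, Option 2=9.1, Option 3=0.1, Option 4=9.4, Option 5=7.8
Best best-case = 9.6 → Option 1.
Row averages: Option 1=2.1, Option 2=4.05, Option 3=-1.575, Option 4=3.85, Option 5=2.575
Highest average = 4.05 → Option 2.

maximax → Option 1; laplace → Option 2 (disagree)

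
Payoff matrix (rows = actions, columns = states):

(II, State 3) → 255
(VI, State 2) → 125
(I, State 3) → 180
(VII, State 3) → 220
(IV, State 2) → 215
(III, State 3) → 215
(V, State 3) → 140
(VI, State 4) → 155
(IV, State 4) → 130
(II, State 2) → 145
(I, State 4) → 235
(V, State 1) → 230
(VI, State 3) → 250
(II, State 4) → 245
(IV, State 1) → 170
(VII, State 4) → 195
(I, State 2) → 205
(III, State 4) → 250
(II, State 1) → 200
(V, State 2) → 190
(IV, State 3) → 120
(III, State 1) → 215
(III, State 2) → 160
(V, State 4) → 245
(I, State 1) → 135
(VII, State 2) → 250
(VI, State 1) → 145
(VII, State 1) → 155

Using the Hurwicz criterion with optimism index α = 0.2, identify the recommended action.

III

I: 0.2·235 + 0.8·135 = 155
II: 0.2·255 + 0.8·145 = 167
III: 0.2·250 + 0.8·160 = 178
IV: 0.2·215 + 0.8·120 = 139
V: 0.2·245 + 0.8·140 = 161
VI: 0.2·250 + 0.8·125 = 150
VII: 0.2·250 + 0.8·155 = 174
Highest Hurwicz score = 178 → III.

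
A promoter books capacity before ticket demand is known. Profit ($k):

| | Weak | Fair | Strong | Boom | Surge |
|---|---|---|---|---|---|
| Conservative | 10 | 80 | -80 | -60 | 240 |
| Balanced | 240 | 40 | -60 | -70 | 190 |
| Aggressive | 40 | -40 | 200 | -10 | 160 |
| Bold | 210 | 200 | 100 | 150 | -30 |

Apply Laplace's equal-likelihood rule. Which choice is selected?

Bold

Row averages: Conservative=38, Balanced=68, Aggressive=70, Bold=126
Highest average = 126 → Bold.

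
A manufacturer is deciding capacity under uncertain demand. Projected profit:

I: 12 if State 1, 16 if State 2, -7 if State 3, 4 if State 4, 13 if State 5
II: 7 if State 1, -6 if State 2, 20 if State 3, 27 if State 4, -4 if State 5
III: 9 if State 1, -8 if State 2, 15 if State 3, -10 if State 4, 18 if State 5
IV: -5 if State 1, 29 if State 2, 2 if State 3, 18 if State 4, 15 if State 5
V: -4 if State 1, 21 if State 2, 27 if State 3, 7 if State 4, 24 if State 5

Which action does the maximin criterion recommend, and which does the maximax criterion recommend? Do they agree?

maximin → V; maximax → IV (disagree)

Row minima: I=-7, II=-6, III=-10, IV=-5, V=-4
Best worst-case = -4 → V.
Row maxima: I=16, II=27, III=18, IV=29, V=27
Best best-case = 29 → IV.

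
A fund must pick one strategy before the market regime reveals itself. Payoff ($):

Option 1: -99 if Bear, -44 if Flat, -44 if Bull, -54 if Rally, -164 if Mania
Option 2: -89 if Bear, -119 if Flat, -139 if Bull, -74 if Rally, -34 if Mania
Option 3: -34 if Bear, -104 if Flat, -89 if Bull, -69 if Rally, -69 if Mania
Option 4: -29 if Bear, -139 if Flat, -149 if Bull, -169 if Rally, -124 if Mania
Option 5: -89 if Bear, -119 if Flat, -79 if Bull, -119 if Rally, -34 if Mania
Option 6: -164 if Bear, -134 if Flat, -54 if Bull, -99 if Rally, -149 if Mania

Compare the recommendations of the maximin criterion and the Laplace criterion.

Row minima: Option 1=-164, Option 2=-139, Option 3=-104, Option 4=-169, Option 5=-119, Option 6=-164
Best worst-case = -104 → Option 3.
Row averages: Option 1=-81, Option 2=-91, Option 3=-73, Option 4=-122, Option 5=-88, Option 6=-120
Highest average = -73 → Option 3.

maximin → Option 3; laplace → Option 3 (agree)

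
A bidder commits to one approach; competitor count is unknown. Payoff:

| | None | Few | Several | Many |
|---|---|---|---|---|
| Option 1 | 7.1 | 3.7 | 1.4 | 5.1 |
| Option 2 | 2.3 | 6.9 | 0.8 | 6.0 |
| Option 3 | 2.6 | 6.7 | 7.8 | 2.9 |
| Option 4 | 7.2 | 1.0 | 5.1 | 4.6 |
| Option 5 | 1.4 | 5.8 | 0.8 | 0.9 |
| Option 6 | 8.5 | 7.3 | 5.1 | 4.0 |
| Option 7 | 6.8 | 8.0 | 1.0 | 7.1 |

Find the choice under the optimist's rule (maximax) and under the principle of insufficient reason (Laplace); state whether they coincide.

maximax → Option 6; laplace → Option 6 (agree)

Row maxima: Option 1=7.1, Option 2=6.9, Option 3=7.8, Option 4=7.2, Option 5=5.8, Option 6=8.5, Option 7=8.0
Best best-case = 8.5 → Option 6.
Row averages: Option 1=4.325, Option 2=4, Option 3=5, Option 4=4.475, Option 5=2.225, Option 6=6.225, Option 7=5.725
Highest average = 6.225 → Option 6.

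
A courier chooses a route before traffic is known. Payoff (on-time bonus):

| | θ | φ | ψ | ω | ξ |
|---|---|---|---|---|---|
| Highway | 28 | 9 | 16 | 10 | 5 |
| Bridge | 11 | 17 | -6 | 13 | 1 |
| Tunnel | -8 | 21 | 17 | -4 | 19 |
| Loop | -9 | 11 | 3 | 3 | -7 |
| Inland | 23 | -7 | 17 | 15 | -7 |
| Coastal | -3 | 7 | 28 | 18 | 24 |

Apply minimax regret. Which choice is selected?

Highway

Column bests: θ=28, φ=21, ψ=28, ω=18, ξ=24.
Highway regrets: 0, 12, 12, 8, 19 → max 19
Bridge regrets: 17, 4, 34, 5, 23 → max 34
Tunnel regrets: 36, 0, 11, 22, 5 → max 36
Loop regrets: 37, 10, 25, 15, 31 → max 37
Inland regrets: 5, 28, 11, 3, 31 → max 31
Coastal regrets: 31, 14, 0, 0, 0 → max 31
Smallest max regret = 19 → Highway.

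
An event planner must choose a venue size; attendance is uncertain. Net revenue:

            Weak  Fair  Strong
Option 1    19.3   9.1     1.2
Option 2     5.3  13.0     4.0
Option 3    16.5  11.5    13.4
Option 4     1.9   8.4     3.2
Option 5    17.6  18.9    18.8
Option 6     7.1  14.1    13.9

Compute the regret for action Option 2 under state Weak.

14.0

Best payoff under Weak is 19.3.
Regret = 19.3 − 5.3 = 14.0.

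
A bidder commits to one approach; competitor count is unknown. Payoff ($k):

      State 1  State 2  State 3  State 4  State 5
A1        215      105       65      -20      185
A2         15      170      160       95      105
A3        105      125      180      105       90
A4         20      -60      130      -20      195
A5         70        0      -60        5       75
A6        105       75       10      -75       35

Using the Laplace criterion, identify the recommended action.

Row averages: A1=110, A2=109, A3=121, A4=53, A5=18, A6=30
Highest average = 121 → A3.

A3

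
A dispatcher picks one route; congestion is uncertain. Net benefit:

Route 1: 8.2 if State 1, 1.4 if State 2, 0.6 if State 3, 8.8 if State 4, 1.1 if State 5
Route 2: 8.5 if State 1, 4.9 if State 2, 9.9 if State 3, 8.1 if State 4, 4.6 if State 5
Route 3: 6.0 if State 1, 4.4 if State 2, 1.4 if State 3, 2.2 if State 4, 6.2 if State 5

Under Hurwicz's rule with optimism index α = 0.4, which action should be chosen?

Route 1: 0.4·8.8 + 0.6·0.6 = 3.88
Route 2: 0.4·9.9 + 0.6·4.6 = 6.72
Route 3: 0.4·6.2 + 0.6·1.4 = 3.32
Highest Hurwicz score = 6.72 → Route 2.

Route 2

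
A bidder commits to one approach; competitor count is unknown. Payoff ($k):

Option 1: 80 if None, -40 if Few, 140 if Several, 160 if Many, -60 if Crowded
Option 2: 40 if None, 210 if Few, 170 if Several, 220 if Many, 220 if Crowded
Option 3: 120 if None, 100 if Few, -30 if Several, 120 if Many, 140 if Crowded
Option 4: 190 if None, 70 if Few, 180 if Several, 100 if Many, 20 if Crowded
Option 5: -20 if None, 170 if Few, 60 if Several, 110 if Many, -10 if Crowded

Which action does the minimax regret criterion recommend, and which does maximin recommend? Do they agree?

minimax regret → Option 2; maximin → Option 2 (agree)

Column bests: None=190, Few=210, Several=180, Many=220, Crowded=220.
Option 1 regrets: 110, 250, 40, 60, 280 → max 280
Option 2 regrets: 150, 0, 10, 0, 0 → max 150
Option 3 regrets: 70, 110, 210, 100, 80 → max 210
Option 4 regrets: 0, 140, 0, 120, 200 → max 200
Option 5 regrets: 210, 40, 120, 110, 230 → max 230
Smallest max regret = 150 → Option 2.
Row minima: Option 1=-60, Option 2=40, Option 3=-30, Option 4=20, Option 5=-20
Best worst-case = 40 → Option 2.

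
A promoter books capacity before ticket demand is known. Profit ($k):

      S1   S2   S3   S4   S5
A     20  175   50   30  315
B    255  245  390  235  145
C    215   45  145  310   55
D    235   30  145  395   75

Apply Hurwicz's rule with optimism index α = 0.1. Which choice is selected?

B

A: 0.1·315 + 0.9·20 = 49.5
B: 0.1·390 + 0.9·145 = 169.5
C: 0.1·310 + 0.9·45 = 71.5
D: 0.1·395 + 0.9·30 = 66.5
Highest Hurwicz score = 169.5 → B.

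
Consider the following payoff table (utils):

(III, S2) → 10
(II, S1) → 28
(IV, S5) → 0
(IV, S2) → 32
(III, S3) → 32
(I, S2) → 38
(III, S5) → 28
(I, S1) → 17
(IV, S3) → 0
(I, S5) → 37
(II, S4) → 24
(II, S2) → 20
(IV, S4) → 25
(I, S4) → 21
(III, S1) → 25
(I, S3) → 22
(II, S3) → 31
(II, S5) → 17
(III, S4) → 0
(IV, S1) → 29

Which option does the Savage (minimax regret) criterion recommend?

Column bests: S1=29, S2=38, S3=32, S4=25, S5=37.
I regrets: 12, 0, 10, 4, 0 → max 12
II regrets: 1, 18, 1, 1, 20 → max 20
III regrets: 4, 28, 0, 25, 9 → max 28
IV regrets: 0, 6, 32, 0, 37 → max 37
Smallest max regret = 12 → I.

I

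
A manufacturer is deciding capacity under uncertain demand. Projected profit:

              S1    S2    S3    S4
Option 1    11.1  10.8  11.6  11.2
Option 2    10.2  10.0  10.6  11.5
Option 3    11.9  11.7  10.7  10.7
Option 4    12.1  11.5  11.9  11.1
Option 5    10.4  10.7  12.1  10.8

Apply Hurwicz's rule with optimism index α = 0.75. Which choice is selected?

Option 1: 0.75·11.6 + 0.25·10.8 = 11.4
Option 2: 0.75·11.5 + 0.25·10.0 = 11.125
Option 3: 0.75·11.9 + 0.25·10.7 = 11.6
Option 4: 0.75·12.1 + 0.25·11.1 = 11.85
Option 5: 0.75·12.1 + 0.25·10.4 = 11.675
Highest Hurwicz score = 11.85 → Option 4.

Option 4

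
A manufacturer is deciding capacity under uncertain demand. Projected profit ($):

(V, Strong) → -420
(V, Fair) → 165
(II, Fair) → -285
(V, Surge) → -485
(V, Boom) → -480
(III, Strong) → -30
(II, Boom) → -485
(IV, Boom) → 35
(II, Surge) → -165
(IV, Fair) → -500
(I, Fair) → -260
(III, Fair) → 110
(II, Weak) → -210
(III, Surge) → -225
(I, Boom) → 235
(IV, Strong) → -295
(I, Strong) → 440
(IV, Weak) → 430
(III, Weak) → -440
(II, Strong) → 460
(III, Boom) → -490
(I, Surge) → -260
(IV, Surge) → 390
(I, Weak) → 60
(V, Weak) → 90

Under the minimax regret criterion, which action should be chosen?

I

Column bests: Weak=430, Fair=165, Strong=460, Boom=235, Surge=390.
I regrets: 370, 425, 20, 0, 650 → max 650
II regrets: 640, 450, 0, 720, 555 → max 720
III regrets: 870, 55, 490, 725, 615 → max 870
IV regrets: 0, 665, 755, 200, 0 → max 755
V regrets: 340, 0, 880, 715, 875 → max 880
Smallest max regret = 650 → I.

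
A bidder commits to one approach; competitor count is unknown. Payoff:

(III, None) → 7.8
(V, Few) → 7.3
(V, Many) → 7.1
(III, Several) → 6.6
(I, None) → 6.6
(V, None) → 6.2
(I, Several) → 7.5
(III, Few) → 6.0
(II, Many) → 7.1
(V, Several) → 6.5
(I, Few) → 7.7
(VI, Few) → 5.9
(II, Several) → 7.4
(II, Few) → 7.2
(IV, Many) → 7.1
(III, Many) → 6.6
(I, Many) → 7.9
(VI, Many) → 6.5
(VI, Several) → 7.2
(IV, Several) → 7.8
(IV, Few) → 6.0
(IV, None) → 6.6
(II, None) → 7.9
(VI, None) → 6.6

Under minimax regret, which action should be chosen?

Column bests: None=7.9, Few=7.7, Several=7.8, Many=7.9.
I regrets: 1.3, 0.0, 0.3, 0.0 → max 1.3
II regrets: 0.0, 0.5, 0.4, 0.8 → max 0.8
III regrets: 0.1, 1.7, 1.2, 1.3 → max 1.7
IV regrets: 1.3, 1.7, 0.0, 0.8 → max 1.7
V regrets: 1.7, 0.4, 1.3, 0.8 → max 1.7
VI regrets: 1.3, 1.8, 0.6, 1.4 → max 1.8
Smallest max regret = 0.8 → II.

II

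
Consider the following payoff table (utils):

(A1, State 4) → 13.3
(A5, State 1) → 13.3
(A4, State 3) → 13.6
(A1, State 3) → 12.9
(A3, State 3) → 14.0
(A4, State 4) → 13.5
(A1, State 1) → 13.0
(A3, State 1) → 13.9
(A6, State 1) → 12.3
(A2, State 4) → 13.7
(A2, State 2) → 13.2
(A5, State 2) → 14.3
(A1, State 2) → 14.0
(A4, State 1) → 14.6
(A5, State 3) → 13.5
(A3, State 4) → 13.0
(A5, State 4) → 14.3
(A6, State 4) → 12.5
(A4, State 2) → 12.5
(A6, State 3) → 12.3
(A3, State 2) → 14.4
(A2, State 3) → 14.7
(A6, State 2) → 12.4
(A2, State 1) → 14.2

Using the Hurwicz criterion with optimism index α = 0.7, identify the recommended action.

A2

A1: 0.7·14.0 + 0.3·12.9 = 13.67
A2: 0.7·14.7 + 0.3·13.2 = 14.25
A3: 0.7·14.4 + 0.3·13.0 = 13.98
A4: 0.7·14.6 + 0.3·12.5 = 13.97
A5: 0.7·14.3 + 0.3·13.3 = 14
A6: 0.7·12.5 + 0.3·12.3 = 12.44
Highest Hurwicz score = 14.25 → A2.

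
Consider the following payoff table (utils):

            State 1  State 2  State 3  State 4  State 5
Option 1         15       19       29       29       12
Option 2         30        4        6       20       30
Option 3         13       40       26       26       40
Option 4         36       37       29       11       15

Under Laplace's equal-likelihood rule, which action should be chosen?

Option 3

Row averages: Option 1=20.8, Option 2=18, Option 3=29, Option 4=25.6
Highest average = 29 → Option 3.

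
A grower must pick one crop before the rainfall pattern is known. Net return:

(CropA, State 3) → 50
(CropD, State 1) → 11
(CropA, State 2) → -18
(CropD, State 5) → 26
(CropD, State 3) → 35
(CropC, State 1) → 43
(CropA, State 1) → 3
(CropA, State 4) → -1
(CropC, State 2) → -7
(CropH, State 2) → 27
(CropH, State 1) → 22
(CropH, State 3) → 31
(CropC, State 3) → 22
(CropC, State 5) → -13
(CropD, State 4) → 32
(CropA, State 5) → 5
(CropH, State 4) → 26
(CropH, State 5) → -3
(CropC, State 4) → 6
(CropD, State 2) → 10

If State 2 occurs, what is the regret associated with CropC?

Best payoff under State 2 is 27.
Regret = 27 − (-7) = 34.

34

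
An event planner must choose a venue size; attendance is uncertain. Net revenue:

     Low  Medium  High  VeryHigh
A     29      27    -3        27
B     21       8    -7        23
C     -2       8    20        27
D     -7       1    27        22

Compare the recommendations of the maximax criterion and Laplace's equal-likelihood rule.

maximax → A; laplace → A (agree)

Row maxima: A=29, B=23, C=27, D=27
Best best-case = 29 → A.
Row averages: A=20, B=11.25, C=13.25, D=10.75
Highest average = 20 → A.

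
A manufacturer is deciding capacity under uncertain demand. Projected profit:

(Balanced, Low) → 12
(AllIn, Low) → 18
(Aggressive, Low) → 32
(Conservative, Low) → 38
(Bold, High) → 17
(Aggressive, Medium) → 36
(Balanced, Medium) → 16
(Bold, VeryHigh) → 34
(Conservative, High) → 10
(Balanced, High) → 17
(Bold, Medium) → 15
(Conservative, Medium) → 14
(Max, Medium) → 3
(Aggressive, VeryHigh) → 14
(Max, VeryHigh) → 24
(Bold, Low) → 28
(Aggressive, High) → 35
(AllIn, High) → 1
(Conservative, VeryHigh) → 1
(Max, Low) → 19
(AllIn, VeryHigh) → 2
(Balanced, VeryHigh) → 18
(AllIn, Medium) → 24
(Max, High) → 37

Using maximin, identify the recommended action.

Bold

Row minima: Conservative=1, Balanced=12, Aggressive=14, Bold=15, AllIn=1, Max=3
Best worst-case = 15 → Bold.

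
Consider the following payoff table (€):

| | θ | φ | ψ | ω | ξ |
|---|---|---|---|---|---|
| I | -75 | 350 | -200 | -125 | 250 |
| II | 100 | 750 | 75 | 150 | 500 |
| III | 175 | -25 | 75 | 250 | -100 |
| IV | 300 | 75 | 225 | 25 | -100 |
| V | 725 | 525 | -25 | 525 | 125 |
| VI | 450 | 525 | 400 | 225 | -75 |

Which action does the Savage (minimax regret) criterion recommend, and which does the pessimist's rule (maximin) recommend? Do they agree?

minimax regret → V; maximin → II (disagree)

Column bests: θ=725, φ=750, ψ=400, ω=525, ξ=500.
I regrets: 800, 400, 600, 650, 250 → max 800
II regrets: 625, 0, 325, 375, 0 → max 625
III regrets: 550, 775, 325, 275, 600 → max 775
IV regrets: 425, 675, 175, 500, 600 → max 675
V regrets: 0, 225, 425, 0, 375 → max 425
VI regrets: 275, 225, 0, 300, 575 → max 575
Smallest max regret = 425 → V.
Row minima: I=-200, II=75, III=-100, IV=-100, V=-25, VI=-75
Best worst-case = 75 → II.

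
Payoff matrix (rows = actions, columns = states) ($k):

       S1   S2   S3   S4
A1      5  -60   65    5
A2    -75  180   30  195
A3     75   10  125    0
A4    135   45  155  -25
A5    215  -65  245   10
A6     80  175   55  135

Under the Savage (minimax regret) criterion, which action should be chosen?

A6

Column bests: S1=215, S2=180, S3=245, S4=195.
A1 regrets: 210, 240, 180, 190 → max 240
A2 regrets: 290, 0, 215, 0 → max 290
A3 regrets: 140, 170, 120, 195 → max 195
A4 regrets: 80, 135, 90, 220 → max 220
A5 regrets: 0, 245, 0, 185 → max 245
A6 regrets: 135, 5, 190, 60 → max 190
Smallest max regret = 190 → A6.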